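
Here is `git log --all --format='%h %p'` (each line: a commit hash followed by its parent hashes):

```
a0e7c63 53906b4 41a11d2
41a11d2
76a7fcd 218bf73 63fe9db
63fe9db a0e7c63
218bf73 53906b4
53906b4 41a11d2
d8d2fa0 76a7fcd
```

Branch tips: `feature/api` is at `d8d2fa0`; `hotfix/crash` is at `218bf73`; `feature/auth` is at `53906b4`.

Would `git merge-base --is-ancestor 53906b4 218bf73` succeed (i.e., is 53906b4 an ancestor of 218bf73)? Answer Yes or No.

Yes

Ancestors of 218bf73 (commits reachable by following parents): {218bf73, 41a11d2, 53906b4}.
53906b4 is in that set, so it is an ancestor of 218bf73.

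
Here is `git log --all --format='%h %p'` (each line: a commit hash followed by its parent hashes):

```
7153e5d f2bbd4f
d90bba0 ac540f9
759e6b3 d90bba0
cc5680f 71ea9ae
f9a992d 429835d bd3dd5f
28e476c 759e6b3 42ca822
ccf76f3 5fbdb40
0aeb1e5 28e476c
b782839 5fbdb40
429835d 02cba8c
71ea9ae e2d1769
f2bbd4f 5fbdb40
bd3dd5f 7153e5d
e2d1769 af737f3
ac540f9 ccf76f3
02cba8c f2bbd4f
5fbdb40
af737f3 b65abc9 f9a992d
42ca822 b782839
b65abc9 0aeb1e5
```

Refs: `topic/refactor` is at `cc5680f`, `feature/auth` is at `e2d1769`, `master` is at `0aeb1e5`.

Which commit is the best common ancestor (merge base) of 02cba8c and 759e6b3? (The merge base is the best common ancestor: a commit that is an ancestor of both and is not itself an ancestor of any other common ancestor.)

Ancestors of 02cba8c: {02cba8c, 5fbdb40, f2bbd4f}.
Ancestors of 759e6b3: {5fbdb40, 759e6b3, ac540f9, ccf76f3, d90bba0}.
Common ancestors: {5fbdb40}.
The only common ancestor is 5fbdb40, so it is the merge base.

5fbdb40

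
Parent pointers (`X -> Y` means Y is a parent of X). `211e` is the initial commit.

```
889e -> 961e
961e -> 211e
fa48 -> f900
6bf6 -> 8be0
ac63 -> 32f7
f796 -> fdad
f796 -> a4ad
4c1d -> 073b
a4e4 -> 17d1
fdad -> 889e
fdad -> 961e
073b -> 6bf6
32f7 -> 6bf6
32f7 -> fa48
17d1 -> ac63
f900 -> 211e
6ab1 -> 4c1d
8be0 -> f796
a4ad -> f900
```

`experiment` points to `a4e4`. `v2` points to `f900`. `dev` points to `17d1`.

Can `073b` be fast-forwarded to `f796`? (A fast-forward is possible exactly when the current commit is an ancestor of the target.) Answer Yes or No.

A fast-forward from 073b to f796 is possible iff 073b is an ancestor of f796.
Ancestors of f796: {211e, 889e, 961e, a4ad, f796, f900, fdad}.
073b is not among them, so fast-forward is not possible.

No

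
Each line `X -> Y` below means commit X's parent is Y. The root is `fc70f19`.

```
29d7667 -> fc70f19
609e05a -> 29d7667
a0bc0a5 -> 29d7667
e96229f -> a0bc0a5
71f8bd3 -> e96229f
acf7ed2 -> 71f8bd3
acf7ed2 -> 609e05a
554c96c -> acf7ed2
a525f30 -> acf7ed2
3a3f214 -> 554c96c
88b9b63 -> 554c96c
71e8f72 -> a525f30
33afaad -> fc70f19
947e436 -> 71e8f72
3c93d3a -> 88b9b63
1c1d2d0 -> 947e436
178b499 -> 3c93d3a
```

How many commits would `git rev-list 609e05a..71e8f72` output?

6

Reachable from 71e8f72: {29d7667, 609e05a, 71e8f72, 71f8bd3, a0bc0a5, a525f30, acf7ed2, e96229f, fc70f19}.
Reachable from 609e05a: {29d7667, 609e05a, fc70f19}.
In 71e8f72's history but not 609e05a's: {71e8f72, 71f8bd3, a0bc0a5, a525f30, acf7ed2, e96229f} — 6 commits.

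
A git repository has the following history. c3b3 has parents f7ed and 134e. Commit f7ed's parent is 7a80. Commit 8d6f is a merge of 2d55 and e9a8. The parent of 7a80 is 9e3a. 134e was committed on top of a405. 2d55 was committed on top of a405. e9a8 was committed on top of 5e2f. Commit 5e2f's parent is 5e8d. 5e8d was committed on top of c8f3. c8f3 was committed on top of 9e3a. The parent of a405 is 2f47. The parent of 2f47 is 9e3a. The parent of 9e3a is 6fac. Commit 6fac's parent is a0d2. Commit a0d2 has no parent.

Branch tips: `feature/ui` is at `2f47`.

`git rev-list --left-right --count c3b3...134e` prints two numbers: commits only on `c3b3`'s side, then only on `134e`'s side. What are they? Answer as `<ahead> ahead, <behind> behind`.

3 ahead, 0 behind

Reachable from c3b3: {134e, 2f47, 6fac, 7a80, 9e3a, a0d2, a405, c3b3, f7ed}.
Reachable from 134e: {134e, 2f47, 6fac, 9e3a, a0d2, a405}.
Only in c3b3's history (ahead): {7a80, c3b3, f7ed} — 3.
Only in 134e's history (behind): {} — 0.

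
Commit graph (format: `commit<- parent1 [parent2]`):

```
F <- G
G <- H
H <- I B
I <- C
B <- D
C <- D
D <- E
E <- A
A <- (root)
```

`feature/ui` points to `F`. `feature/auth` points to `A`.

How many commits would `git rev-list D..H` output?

Reachable from H: {A, B, C, D, E, H, I}.
Reachable from D: {A, D, E}.
In H's history but not D's: {B, C, H, I} — 4 commits.

4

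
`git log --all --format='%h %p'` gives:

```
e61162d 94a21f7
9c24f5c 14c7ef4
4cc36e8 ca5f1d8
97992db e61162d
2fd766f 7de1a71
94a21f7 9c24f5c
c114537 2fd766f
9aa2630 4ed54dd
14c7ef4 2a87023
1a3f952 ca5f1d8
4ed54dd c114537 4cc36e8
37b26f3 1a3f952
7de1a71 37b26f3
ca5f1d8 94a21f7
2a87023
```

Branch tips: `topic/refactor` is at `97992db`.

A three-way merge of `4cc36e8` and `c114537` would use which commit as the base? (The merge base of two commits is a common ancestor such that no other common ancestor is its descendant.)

ca5f1d8

Ancestors of 4cc36e8: {14c7ef4, 2a87023, 4cc36e8, 94a21f7, 9c24f5c, ca5f1d8}.
Ancestors of c114537: {14c7ef4, 1a3f952, 2a87023, 2fd766f, 37b26f3, 7de1a71, 94a21f7, 9c24f5c, c114537, ca5f1d8}.
Common ancestors: {14c7ef4, 2a87023, 94a21f7, 9c24f5c, ca5f1d8}.
Among these, ca5f1d8 is not an ancestor of any other common ancestor — it is the merge base.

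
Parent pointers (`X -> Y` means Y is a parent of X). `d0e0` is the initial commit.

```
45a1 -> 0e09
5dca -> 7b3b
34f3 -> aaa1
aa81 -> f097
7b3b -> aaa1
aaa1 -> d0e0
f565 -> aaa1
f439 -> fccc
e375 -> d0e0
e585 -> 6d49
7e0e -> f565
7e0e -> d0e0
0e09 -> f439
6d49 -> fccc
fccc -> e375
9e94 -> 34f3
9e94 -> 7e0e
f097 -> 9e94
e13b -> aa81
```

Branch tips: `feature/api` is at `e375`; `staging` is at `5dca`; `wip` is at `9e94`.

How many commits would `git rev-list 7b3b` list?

3

Walking parent pointers from 7b3b: reachable set = {7b3b, aaa1, d0e0}.
That is 3 commits.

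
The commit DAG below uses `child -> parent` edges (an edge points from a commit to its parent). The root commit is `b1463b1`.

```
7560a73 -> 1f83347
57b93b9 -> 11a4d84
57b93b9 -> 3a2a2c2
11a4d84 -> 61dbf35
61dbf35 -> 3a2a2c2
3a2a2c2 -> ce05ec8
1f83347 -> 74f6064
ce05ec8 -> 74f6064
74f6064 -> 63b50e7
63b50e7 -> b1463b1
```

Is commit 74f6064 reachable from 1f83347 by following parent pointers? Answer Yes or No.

Yes

Ancestors of 1f83347 (commits reachable by following parents): {1f83347, 63b50e7, 74f6064, b1463b1}.
74f6064 is in that set, so it is an ancestor of 1f83347.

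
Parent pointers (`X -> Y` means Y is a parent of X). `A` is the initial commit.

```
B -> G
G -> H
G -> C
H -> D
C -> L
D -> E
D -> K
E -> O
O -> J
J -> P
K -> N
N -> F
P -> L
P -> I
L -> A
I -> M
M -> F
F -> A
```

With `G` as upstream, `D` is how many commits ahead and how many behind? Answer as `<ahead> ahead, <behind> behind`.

0 ahead, 3 behind

Reachable from D: {A, D, E, F, I, J, K, L, M, N, O, P}.
Reachable from G: {A, C, D, E, F, G, H, I, J, K, L, M, N, O, P}.
Only in D's history (ahead): {} — 0.
Only in G's history (behind): {C, G, H} — 3.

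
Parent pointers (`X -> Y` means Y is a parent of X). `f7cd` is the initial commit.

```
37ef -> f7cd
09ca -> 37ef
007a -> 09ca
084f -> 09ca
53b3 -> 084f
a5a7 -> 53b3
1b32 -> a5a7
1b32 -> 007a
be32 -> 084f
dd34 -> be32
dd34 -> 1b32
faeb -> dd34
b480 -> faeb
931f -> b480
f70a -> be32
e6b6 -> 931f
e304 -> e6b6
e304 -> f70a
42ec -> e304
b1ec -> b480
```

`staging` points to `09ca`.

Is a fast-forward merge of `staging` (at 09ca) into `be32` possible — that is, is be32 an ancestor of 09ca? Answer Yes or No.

No

A fast-forward from be32 to 09ca is possible iff be32 is an ancestor of 09ca.
Ancestors of 09ca: {09ca, 37ef, f7cd}.
be32 is not among them, so fast-forward is not possible.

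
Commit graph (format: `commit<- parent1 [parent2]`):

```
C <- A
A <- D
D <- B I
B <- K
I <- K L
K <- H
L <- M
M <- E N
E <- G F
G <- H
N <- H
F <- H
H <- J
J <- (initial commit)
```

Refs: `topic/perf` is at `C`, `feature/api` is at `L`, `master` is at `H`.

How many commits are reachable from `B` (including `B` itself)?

4

Walking parent pointers from B: reachable set = {B, H, J, K}.
That is 4 commits.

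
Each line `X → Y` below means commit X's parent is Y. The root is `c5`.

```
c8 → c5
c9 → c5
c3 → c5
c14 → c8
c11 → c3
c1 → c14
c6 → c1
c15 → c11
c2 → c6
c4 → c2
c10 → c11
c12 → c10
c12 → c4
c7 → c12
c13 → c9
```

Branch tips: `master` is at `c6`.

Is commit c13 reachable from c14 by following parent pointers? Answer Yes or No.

Ancestors of c14: {c14, c5, c8}.
c13 is not in that set, so it is not an ancestor of c14.

No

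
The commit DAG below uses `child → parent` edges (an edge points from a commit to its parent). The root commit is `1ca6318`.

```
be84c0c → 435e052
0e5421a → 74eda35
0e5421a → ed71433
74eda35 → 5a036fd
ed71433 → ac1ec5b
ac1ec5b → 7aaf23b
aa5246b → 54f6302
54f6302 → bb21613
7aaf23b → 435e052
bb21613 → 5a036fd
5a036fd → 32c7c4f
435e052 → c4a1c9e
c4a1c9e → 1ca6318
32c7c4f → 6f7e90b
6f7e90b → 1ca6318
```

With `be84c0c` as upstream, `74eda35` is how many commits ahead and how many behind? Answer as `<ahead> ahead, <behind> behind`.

Reachable from 74eda35: {1ca6318, 32c7c4f, 5a036fd, 6f7e90b, 74eda35}.
Reachable from be84c0c: {1ca6318, 435e052, be84c0c, c4a1c9e}.
Only in 74eda35's history (ahead): {32c7c4f, 5a036fd, 6f7e90b, 74eda35} — 4.
Only in be84c0c's history (behind): {435e052, be84c0c, c4a1c9e} — 3.

4 ahead, 3 behind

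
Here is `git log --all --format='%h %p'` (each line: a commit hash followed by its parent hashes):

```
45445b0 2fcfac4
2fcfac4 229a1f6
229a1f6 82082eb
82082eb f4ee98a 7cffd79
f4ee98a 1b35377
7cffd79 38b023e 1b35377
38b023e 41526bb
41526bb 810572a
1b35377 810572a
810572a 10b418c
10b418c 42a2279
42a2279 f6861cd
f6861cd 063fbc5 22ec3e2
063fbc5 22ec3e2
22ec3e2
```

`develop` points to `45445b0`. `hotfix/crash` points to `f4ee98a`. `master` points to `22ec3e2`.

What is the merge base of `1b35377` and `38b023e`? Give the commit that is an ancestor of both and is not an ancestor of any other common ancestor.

810572a

Ancestors of 1b35377: {063fbc5, 10b418c, 1b35377, 22ec3e2, 42a2279, 810572a, f6861cd}.
Ancestors of 38b023e: {063fbc5, 10b418c, 22ec3e2, 38b023e, 41526bb, 42a2279, 810572a, f6861cd}.
Common ancestors: {063fbc5, 10b418c, 22ec3e2, 42a2279, 810572a, f6861cd}.
Among these, 810572a is not an ancestor of any other common ancestor — it is the merge base.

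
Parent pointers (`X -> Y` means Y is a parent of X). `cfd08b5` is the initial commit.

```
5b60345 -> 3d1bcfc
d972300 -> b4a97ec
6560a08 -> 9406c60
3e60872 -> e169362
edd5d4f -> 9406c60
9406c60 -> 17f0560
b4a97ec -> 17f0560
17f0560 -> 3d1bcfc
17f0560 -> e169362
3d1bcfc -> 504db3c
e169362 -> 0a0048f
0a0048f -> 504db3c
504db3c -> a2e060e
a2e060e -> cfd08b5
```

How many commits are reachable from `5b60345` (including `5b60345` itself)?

5

Walking parent pointers from 5b60345: reachable set = {3d1bcfc, 504db3c, 5b60345, a2e060e, cfd08b5}.
That is 5 commits.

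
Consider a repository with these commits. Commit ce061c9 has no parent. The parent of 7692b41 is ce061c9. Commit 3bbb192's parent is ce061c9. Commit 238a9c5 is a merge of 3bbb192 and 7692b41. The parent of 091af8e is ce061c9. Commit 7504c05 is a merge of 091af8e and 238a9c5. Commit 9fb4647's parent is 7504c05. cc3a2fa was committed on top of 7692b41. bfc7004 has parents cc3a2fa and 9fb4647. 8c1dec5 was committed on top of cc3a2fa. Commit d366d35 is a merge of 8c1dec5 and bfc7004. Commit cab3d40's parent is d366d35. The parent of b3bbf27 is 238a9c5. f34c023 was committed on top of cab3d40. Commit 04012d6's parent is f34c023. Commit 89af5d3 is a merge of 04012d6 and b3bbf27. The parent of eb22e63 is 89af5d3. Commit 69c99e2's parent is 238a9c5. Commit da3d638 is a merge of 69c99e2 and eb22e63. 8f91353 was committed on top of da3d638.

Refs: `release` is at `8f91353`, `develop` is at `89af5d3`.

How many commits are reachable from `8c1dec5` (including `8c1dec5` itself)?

Walking parent pointers from 8c1dec5: reachable set = {7692b41, 8c1dec5, cc3a2fa, ce061c9}.
That is 4 commits.

4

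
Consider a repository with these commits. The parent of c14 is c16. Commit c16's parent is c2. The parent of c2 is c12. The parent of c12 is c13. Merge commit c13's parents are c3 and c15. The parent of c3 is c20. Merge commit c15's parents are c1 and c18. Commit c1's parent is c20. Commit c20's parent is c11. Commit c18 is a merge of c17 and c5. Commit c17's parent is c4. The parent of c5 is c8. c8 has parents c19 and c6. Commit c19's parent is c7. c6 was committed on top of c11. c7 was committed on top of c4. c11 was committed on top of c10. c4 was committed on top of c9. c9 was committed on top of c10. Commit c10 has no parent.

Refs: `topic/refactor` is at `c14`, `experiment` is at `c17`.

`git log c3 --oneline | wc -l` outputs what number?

Walking parent pointers from c3: reachable set = {c10, c11, c20, c3}.
That is 4 commits.

4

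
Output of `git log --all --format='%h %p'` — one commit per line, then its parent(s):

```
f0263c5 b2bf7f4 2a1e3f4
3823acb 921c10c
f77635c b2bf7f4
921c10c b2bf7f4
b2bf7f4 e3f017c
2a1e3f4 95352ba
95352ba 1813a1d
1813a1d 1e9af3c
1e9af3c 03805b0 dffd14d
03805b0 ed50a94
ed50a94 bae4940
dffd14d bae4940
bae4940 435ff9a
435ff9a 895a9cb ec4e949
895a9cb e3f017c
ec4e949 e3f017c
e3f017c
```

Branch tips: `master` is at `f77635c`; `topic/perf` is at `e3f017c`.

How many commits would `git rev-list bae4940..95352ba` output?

Reachable from 95352ba: {03805b0, 1813a1d, 1e9af3c, 435ff9a, 895a9cb, 95352ba, bae4940, dffd14d, e3f017c, ec4e949, ed50a94}.
Reachable from bae4940: {435ff9a, 895a9cb, bae4940, e3f017c, ec4e949}.
In 95352ba's history but not bae4940's: {03805b0, 1813a1d, 1e9af3c, 95352ba, dffd14d, ed50a94} — 6 commits.

6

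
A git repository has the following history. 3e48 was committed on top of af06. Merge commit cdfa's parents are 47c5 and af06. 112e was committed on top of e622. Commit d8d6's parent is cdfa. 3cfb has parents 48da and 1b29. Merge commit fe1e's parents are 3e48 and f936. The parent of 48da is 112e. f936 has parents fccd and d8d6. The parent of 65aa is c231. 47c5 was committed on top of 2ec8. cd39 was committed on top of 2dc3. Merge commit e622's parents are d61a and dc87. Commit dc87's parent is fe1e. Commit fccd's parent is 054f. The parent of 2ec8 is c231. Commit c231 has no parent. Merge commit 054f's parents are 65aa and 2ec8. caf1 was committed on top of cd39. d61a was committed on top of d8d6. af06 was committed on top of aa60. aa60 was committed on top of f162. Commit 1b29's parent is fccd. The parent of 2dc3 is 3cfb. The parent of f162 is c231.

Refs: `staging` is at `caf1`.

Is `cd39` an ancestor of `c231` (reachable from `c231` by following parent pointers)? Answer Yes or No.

Ancestors of c231: {c231}.
cd39 is not in that set, so it is not an ancestor of c231.

No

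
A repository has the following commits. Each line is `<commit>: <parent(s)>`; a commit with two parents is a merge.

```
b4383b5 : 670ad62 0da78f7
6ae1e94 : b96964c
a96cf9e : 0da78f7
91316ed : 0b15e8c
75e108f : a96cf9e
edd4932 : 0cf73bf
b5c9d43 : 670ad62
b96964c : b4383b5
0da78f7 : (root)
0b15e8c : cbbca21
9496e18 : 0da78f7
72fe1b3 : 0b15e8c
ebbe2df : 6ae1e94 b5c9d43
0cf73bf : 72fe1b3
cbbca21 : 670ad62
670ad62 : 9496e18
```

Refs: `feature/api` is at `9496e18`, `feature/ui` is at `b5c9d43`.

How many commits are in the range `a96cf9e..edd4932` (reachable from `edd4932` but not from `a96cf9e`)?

7

Reachable from edd4932: {0b15e8c, 0cf73bf, 0da78f7, 670ad62, 72fe1b3, 9496e18, cbbca21, edd4932}.
Reachable from a96cf9e: {0da78f7, a96cf9e}.
In edd4932's history but not a96cf9e's: {0b15e8c, 0cf73bf, 670ad62, 72fe1b3, 9496e18, cbbca21, edd4932} — 7 commits.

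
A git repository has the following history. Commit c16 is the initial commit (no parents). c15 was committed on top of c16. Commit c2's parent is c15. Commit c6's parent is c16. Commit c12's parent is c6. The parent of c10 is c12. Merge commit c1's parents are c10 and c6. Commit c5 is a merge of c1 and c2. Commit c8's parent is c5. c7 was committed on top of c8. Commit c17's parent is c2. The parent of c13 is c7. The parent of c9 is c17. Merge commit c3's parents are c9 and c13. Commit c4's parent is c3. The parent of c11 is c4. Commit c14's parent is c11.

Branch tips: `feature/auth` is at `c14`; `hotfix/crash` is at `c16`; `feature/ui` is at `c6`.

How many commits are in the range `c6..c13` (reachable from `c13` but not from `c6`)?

Reachable from c13: {c1, c10, c12, c13, c15, c16, c2, c5, c6, c7, c8}.
Reachable from c6: {c16, c6}.
In c13's history but not c6's: {c1, c10, c12, c13, c15, c2, c5, c7, c8} — 9 commits.

9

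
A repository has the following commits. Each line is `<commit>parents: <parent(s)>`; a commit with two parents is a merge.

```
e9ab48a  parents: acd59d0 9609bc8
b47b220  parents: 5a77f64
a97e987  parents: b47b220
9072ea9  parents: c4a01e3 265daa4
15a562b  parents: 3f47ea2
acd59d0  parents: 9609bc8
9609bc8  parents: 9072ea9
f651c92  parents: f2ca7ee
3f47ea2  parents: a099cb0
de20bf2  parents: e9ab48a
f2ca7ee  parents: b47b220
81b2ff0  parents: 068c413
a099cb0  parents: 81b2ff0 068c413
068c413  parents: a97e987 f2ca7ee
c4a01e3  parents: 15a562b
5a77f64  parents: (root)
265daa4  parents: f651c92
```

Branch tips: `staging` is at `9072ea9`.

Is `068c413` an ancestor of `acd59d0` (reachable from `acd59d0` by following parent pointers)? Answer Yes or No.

Yes

Ancestors of acd59d0 (commits reachable by following parents): {068c413, 15a562b, 265daa4, 3f47ea2, 5a77f64, 81b2ff0, 9072ea9, 9609bc8, a099cb0, a97e987, acd59d0, b47b220, c4a01e3, f2ca7ee, f651c92}.
068c413 is in that set, so it is an ancestor of acd59d0.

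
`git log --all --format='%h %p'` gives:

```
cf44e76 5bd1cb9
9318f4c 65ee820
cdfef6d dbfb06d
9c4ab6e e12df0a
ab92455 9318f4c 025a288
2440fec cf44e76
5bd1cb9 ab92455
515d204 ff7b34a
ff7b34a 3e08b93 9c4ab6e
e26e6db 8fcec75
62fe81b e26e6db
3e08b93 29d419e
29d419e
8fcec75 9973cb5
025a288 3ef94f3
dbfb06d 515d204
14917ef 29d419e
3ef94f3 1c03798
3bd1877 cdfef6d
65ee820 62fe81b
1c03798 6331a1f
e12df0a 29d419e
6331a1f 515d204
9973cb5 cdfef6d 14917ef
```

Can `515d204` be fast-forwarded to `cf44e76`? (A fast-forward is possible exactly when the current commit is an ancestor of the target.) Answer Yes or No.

Yes

A fast-forward from 515d204 to cf44e76 is possible iff 515d204 is an ancestor of cf44e76.
Ancestors of cf44e76: {025a288, 14917ef, 1c03798, 29d419e, 3e08b93, 3ef94f3, 515d204, 5bd1cb9, 62fe81b, 6331a1f, 65ee820, 8fcec75, 9318f4c, 9973cb5, 9c4ab6e, ab92455, cdfef6d, cf44e76, dbfb06d, e12df0a, e26e6db, ff7b34a}.
515d204 is among them, so fast-forward is possible.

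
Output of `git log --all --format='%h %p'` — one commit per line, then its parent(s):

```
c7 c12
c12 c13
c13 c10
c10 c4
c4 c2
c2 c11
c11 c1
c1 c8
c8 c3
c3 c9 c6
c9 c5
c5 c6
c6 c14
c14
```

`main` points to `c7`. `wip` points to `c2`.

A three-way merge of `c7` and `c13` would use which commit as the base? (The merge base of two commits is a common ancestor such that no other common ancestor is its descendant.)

Ancestors of c7: {c1, c10, c11, c12, c13, c14, c2, c3, c4, c5, c6, c7, c8, c9}.
Ancestors of c13: {c1, c10, c11, c13, c14, c2, c3, c4, c5, c6, c8, c9}.
Common ancestors: {c1, c10, c11, c13, c14, c2, c3, c4, c5, c6, c8, c9}.
Among these, c13 is not an ancestor of any other common ancestor — it is the merge base.

c13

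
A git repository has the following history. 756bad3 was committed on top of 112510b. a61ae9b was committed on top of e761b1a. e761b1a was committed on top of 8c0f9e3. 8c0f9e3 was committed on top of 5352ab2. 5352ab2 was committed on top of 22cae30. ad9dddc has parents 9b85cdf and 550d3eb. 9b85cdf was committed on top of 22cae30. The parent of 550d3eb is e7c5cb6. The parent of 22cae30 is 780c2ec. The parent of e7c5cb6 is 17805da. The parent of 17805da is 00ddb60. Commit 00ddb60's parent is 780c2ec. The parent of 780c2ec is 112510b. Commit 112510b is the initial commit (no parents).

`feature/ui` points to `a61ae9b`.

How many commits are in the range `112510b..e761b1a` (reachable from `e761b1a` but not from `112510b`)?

5

Reachable from e761b1a: {112510b, 22cae30, 5352ab2, 780c2ec, 8c0f9e3, e761b1a}.
Reachable from 112510b: {112510b}.
In e761b1a's history but not 112510b's: {22cae30, 5352ab2, 780c2ec, 8c0f9e3, e761b1a} — 5 commits.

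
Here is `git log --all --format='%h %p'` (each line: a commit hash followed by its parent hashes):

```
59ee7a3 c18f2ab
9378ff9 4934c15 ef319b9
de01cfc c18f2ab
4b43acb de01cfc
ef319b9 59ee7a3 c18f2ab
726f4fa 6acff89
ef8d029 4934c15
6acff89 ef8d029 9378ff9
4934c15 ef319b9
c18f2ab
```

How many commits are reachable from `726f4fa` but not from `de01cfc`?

7

Reachable from 726f4fa: {4934c15, 59ee7a3, 6acff89, 726f4fa, 9378ff9, c18f2ab, ef319b9, ef8d029}.
Reachable from de01cfc: {c18f2ab, de01cfc}.
In 726f4fa's history but not de01cfc's: {4934c15, 59ee7a3, 6acff89, 726f4fa, 9378ff9, ef319b9, ef8d029} — 7 commits.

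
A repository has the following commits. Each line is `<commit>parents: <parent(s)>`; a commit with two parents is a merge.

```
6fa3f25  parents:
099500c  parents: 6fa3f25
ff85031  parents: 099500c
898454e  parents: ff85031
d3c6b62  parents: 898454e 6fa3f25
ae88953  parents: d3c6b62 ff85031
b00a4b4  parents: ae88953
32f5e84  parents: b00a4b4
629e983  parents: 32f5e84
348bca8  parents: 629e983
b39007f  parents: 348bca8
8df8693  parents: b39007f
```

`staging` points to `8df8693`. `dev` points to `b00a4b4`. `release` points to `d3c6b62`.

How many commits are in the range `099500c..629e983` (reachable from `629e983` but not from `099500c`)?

Reachable from 629e983: {099500c, 32f5e84, 629e983, 6fa3f25, 898454e, ae88953, b00a4b4, d3c6b62, ff85031}.
Reachable from 099500c: {099500c, 6fa3f25}.
In 629e983's history but not 099500c's: {32f5e84, 629e983, 898454e, ae88953, b00a4b4, d3c6b62, ff85031} — 7 commits.

7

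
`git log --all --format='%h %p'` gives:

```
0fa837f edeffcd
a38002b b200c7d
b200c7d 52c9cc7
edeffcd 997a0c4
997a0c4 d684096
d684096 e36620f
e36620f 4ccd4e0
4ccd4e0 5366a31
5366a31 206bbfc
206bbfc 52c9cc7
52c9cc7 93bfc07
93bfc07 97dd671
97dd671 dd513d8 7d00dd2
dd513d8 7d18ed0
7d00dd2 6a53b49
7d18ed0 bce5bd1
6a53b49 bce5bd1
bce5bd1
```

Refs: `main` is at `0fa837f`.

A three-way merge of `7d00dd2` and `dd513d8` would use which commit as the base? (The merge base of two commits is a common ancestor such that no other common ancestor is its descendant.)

bce5bd1

Ancestors of 7d00dd2: {6a53b49, 7d00dd2, bce5bd1}.
Ancestors of dd513d8: {7d18ed0, bce5bd1, dd513d8}.
Common ancestors: {bce5bd1}.
The only common ancestor is bce5bd1, so it is the merge base.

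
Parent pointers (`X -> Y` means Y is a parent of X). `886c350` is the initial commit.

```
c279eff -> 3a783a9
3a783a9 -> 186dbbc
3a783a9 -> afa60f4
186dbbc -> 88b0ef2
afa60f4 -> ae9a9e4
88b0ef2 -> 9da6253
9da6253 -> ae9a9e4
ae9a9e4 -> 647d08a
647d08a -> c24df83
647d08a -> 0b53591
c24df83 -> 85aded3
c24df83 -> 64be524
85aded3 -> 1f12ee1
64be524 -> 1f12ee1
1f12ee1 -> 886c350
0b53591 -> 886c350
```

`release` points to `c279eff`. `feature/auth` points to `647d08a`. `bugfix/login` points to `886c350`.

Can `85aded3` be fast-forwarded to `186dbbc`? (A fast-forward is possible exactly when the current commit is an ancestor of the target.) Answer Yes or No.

A fast-forward from 85aded3 to 186dbbc is possible iff 85aded3 is an ancestor of 186dbbc.
Ancestors of 186dbbc: {0b53591, 186dbbc, 1f12ee1, 647d08a, 64be524, 85aded3, 886c350, 88b0ef2, 9da6253, ae9a9e4, c24df83}.
85aded3 is among them, so fast-forward is possible.

Yes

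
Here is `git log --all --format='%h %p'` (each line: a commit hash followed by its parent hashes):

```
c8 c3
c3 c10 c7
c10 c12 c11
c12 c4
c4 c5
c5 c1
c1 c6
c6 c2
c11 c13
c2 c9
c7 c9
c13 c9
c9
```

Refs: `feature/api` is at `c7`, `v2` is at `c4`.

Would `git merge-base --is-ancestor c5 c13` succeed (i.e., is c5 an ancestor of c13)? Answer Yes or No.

Ancestors of c13: {c13, c9}.
c5 is not in that set, so it is not an ancestor of c13.

No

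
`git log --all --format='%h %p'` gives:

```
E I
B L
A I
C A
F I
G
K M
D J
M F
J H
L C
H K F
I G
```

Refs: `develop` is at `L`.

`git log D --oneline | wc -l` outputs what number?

8

Walking parent pointers from D: reachable set = {D, F, G, H, I, J, K, M}.
That is 8 commits.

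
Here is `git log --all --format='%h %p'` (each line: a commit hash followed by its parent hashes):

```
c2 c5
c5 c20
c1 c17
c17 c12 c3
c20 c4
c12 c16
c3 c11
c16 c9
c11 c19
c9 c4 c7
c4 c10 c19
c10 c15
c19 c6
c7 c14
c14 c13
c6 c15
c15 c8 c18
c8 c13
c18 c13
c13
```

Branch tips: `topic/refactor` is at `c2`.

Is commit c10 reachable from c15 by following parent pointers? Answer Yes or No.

Ancestors of c15: {c13, c15, c18, c8}.
c10 is not in that set, so it is not an ancestor of c15.

No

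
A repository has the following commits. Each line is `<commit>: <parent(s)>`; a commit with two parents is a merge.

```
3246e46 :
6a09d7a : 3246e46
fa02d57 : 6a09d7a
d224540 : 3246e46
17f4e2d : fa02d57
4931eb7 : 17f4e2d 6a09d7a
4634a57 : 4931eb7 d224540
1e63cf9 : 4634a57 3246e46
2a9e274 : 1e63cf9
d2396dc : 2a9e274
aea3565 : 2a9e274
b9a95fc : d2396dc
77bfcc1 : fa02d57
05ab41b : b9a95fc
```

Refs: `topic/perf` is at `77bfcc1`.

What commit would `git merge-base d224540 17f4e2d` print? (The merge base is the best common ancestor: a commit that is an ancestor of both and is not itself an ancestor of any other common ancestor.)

Ancestors of d224540: {3246e46, d224540}.
Ancestors of 17f4e2d: {17f4e2d, 3246e46, 6a09d7a, fa02d57}.
Common ancestors: {3246e46}.
The only common ancestor is 3246e46, so it is the merge base.

3246e46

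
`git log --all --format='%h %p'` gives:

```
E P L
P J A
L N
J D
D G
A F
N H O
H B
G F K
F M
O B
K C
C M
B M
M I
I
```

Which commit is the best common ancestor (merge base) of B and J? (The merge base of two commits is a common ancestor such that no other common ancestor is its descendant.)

M

Ancestors of B: {B, I, M}.
Ancestors of J: {C, D, F, G, I, J, K, M}.
Common ancestors: {I, M}.
Among these, M is not an ancestor of any other common ancestor — it is the merge base.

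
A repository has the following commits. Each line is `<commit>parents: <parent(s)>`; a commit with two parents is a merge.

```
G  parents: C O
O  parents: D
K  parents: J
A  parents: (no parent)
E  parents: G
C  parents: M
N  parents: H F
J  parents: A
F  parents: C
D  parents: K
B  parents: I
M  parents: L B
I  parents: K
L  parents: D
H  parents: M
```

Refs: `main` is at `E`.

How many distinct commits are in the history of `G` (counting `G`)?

Walking parent pointers from G: reachable set = {A, B, C, D, G, I, J, K, L, M, O}.
That is 11 commits.

11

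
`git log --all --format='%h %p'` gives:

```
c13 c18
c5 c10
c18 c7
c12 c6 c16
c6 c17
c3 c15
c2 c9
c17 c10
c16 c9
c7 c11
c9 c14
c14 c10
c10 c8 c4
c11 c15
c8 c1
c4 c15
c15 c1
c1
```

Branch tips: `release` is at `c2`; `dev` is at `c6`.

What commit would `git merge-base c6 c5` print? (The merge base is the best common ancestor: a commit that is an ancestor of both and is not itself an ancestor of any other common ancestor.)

Ancestors of c6: {c1, c10, c15, c17, c4, c6, c8}.
Ancestors of c5: {c1, c10, c15, c4, c5, c8}.
Common ancestors: {c1, c10, c15, c4, c8}.
Among these, c10 is not an ancestor of any other common ancestor — it is the merge base.

c10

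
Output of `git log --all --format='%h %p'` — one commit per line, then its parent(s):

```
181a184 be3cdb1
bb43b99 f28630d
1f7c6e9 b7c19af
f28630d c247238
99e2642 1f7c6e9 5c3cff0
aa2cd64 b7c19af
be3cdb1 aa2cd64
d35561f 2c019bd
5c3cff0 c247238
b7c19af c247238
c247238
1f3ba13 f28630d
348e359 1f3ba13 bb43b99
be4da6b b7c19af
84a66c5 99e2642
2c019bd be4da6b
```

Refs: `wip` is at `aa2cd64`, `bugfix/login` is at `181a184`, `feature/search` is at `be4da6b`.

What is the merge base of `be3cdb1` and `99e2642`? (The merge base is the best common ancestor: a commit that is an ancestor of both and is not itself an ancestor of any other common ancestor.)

b7c19af

Ancestors of be3cdb1: {aa2cd64, b7c19af, be3cdb1, c247238}.
Ancestors of 99e2642: {1f7c6e9, 5c3cff0, 99e2642, b7c19af, c247238}.
Common ancestors: {b7c19af, c247238}.
Among these, b7c19af is not an ancestor of any other common ancestor — it is the merge base.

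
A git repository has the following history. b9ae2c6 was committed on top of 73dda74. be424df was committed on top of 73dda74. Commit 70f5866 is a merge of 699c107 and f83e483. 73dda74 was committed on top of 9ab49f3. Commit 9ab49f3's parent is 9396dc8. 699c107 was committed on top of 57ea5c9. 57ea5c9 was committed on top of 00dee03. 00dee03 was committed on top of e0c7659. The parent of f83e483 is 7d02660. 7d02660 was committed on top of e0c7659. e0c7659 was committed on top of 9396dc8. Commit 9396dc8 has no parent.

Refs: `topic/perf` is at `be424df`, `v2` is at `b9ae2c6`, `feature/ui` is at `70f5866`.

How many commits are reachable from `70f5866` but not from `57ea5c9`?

Reachable from 70f5866: {00dee03, 57ea5c9, 699c107, 70f5866, 7d02660, 9396dc8, e0c7659, f83e483}.
Reachable from 57ea5c9: {00dee03, 57ea5c9, 9396dc8, e0c7659}.
In 70f5866's history but not 57ea5c9's: {699c107, 70f5866, 7d02660, f83e483} — 4 commits.

4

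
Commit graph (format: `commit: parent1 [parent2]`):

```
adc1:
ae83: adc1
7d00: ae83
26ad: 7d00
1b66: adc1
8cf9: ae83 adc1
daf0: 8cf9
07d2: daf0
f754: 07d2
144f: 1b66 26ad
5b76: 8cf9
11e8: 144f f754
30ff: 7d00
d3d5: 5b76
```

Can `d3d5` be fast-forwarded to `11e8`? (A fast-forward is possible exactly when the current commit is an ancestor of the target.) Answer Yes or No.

No

A fast-forward from d3d5 to 11e8 is possible iff d3d5 is an ancestor of 11e8.
Ancestors of 11e8: {07d2, 11e8, 144f, 1b66, 26ad, 7d00, 8cf9, adc1, ae83, daf0, f754}.
d3d5 is not among them, so fast-forward is not possible.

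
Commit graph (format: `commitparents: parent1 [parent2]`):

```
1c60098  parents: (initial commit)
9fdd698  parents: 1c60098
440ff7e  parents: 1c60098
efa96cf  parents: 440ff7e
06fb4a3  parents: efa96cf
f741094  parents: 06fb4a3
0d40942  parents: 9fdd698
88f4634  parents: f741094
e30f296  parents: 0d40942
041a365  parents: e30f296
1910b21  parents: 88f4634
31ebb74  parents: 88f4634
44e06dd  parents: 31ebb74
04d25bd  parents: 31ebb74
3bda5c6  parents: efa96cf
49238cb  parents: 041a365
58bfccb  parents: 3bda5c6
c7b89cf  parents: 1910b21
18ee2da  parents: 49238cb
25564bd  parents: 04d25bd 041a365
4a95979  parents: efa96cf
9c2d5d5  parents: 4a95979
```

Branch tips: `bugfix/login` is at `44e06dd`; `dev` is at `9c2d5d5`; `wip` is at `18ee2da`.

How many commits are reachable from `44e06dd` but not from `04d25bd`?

1

Reachable from 44e06dd: {06fb4a3, 1c60098, 31ebb74, 440ff7e, 44e06dd, 88f4634, efa96cf, f741094}.
Reachable from 04d25bd: {04d25bd, 06fb4a3, 1c60098, 31ebb74, 440ff7e, 88f4634, efa96cf, f741094}.
In 44e06dd's history but not 04d25bd's: {44e06dd} — 1 commit.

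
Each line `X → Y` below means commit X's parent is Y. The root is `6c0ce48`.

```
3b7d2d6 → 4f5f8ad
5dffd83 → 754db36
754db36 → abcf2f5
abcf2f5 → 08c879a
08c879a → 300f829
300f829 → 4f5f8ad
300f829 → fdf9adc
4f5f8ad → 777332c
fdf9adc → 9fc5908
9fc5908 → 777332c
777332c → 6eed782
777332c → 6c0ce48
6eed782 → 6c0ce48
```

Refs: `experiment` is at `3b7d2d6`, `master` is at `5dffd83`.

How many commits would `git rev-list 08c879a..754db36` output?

2

Reachable from 754db36: {08c879a, 300f829, 4f5f8ad, 6c0ce48, 6eed782, 754db36, 777332c, 9fc5908, abcf2f5, fdf9adc}.
Reachable from 08c879a: {08c879a, 300f829, 4f5f8ad, 6c0ce48, 6eed782, 777332c, 9fc5908, fdf9adc}.
In 754db36's history but not 08c879a's: {754db36, abcf2f5} — 2 commits.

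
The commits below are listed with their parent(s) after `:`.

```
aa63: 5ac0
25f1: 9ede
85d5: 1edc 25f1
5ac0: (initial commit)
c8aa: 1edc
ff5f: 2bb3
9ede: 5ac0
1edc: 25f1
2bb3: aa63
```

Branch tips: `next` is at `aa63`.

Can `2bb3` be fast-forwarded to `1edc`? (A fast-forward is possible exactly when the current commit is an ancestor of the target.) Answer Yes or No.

A fast-forward from 2bb3 to 1edc is possible iff 2bb3 is an ancestor of 1edc.
Ancestors of 1edc: {1edc, 25f1, 5ac0, 9ede}.
2bb3 is not among them, so fast-forward is not possible.

No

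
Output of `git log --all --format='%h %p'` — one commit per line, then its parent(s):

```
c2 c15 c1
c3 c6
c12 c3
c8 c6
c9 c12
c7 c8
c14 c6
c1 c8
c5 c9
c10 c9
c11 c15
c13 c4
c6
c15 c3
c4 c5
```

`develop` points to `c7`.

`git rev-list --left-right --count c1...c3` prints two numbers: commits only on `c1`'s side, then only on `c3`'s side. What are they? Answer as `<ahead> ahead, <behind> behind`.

2 ahead, 1 behind

Reachable from c1: {c1, c6, c8}.
Reachable from c3: {c3, c6}.
Only in c1's history (ahead): {c1, c8} — 2.
Only in c3's history (behind): {c3} — 1.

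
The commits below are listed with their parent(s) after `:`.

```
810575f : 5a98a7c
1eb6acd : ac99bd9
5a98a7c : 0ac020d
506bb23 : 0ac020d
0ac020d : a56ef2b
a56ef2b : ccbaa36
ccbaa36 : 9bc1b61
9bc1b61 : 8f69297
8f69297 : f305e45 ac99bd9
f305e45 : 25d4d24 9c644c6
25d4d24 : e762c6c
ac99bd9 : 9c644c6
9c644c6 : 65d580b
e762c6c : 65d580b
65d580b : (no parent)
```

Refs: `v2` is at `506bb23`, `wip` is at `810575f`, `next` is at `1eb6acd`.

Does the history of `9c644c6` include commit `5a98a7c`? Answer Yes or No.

Ancestors of 9c644c6: {65d580b, 9c644c6}.
5a98a7c is not in that set, so it is not an ancestor of 9c644c6.

No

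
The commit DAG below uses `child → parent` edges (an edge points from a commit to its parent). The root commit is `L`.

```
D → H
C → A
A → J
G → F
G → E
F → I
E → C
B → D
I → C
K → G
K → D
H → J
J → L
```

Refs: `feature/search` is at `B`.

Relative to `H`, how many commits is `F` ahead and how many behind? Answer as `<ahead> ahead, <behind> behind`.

Reachable from F: {A, C, F, I, J, L}.
Reachable from H: {H, J, L}.
Only in F's history (ahead): {A, C, F, I} — 4.
Only in H's history (behind): {H} — 1.

4 ahead, 1 behind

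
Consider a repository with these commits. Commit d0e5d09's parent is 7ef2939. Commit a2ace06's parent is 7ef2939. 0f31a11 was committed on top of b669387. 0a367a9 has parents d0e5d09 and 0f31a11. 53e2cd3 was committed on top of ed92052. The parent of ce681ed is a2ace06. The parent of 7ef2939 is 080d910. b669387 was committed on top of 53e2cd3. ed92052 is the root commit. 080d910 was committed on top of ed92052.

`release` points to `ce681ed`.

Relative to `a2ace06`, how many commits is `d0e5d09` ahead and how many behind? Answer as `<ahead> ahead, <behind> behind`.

1 ahead, 1 behind

Reachable from d0e5d09: {080d910, 7ef2939, d0e5d09, ed92052}.
Reachable from a2ace06: {080d910, 7ef2939, a2ace06, ed92052}.
Only in d0e5d09's history (ahead): {d0e5d09} — 1.
Only in a2ace06's history (behind): {a2ace06} — 1.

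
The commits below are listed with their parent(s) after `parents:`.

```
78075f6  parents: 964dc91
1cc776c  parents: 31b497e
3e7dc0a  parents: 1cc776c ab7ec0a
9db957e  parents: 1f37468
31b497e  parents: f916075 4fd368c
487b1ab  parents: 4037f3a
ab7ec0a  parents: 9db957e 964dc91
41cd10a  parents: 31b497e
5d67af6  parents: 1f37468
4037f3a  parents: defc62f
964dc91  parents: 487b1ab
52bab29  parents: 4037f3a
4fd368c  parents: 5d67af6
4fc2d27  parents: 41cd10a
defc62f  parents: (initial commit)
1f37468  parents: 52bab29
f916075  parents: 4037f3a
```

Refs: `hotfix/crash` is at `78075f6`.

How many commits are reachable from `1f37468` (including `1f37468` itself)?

4

Walking parent pointers from 1f37468: reachable set = {1f37468, 4037f3a, 52bab29, defc62f}.
That is 4 commits.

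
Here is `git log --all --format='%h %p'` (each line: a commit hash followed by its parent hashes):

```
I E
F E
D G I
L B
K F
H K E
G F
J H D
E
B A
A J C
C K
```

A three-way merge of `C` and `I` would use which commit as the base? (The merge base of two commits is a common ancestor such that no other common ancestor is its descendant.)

Ancestors of C: {C, E, F, K}.
Ancestors of I: {E, I}.
Common ancestors: {E}.
The only common ancestor is E, so it is the merge base.

E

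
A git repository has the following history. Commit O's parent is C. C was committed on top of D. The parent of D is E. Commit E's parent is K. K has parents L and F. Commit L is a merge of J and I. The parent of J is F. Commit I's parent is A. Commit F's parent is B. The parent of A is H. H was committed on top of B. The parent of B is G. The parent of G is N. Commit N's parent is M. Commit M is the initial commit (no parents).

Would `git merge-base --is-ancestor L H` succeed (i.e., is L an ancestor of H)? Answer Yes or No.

No

Ancestors of H: {B, G, H, M, N}.
L is not in that set, so it is not an ancestor of H.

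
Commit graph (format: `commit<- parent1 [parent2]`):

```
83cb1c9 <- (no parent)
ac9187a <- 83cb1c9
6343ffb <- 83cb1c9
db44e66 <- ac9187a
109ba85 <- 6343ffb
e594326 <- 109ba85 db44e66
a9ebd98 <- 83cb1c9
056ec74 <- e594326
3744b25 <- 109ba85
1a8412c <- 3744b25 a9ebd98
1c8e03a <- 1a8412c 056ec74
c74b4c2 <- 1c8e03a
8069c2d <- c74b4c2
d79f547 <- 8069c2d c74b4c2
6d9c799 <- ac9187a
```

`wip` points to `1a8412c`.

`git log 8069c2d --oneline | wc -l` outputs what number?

Walking parent pointers from 8069c2d: reachable set = {056ec74, 109ba85, 1a8412c, 1c8e03a, 3744b25, 6343ffb, 8069c2d, 83cb1c9, a9ebd98, ac9187a, c74b4c2, db44e66, e594326}.
That is 13 commits.

13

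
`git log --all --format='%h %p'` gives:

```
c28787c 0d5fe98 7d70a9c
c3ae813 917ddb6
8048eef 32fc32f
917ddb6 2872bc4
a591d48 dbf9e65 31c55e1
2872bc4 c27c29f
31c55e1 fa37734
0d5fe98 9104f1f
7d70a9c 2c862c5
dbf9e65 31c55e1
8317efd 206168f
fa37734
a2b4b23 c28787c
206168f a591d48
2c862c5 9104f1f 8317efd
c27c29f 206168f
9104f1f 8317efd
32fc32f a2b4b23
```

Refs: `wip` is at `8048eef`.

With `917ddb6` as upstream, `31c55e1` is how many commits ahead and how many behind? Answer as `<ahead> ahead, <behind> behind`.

Reachable from 31c55e1: {31c55e1, fa37734}.
Reachable from 917ddb6: {206168f, 2872bc4, 31c55e1, 917ddb6, a591d48, c27c29f, dbf9e65, fa37734}.
Only in 31c55e1's history (ahead): {} — 0.
Only in 917ddb6's history (behind): {206168f, 2872bc4, 917ddb6, a591d48, c27c29f, dbf9e65} — 6.

0 ahead, 6 behind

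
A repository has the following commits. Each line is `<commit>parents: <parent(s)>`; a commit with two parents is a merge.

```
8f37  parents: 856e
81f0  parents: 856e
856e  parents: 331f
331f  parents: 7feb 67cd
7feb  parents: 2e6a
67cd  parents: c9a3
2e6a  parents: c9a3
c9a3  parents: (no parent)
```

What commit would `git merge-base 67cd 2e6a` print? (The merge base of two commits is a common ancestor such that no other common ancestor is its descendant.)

c9a3

Ancestors of 67cd: {67cd, c9a3}.
Ancestors of 2e6a: {2e6a, c9a3}.
Common ancestors: {c9a3}.
The only common ancestor is c9a3, so it is the merge base.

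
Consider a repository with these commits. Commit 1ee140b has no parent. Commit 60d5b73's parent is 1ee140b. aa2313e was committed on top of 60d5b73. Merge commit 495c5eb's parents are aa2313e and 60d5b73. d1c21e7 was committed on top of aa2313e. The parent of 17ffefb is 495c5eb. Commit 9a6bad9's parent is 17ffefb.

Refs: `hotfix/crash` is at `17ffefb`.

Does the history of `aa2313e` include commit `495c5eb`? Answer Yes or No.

No

Ancestors of aa2313e: {1ee140b, 60d5b73, aa2313e}.
495c5eb is not in that set, so it is not an ancestor of aa2313e.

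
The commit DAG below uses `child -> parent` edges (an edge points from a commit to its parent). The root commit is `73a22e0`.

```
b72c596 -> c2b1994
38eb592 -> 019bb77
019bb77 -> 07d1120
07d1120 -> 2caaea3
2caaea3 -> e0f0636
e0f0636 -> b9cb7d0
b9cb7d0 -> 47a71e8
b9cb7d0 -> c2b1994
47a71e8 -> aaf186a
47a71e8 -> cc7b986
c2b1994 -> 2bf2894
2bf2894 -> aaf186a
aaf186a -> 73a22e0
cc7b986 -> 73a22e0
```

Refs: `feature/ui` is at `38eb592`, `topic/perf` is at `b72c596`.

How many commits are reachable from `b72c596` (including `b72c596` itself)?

Walking parent pointers from b72c596: reachable set = {2bf2894, 73a22e0, aaf186a, b72c596, c2b1994}.
That is 5 commits.

5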